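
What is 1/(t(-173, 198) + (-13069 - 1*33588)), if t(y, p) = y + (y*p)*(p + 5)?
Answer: -1/7000392 ≈ -1.4285e-7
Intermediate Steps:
t(y, p) = y + p*y*(5 + p) (t(y, p) = y + (p*y)*(5 + p) = y + p*y*(5 + p))
1/(t(-173, 198) + (-13069 - 1*33588)) = 1/(-173*(1 + 198² + 5*198) + (-13069 - 1*33588)) = 1/(-173*(1 + 39204 + 990) + (-13069 - 33588)) = 1/(-173*40195 - 46657) = 1/(-6953735 - 46657) = 1/(-7000392) = -1/7000392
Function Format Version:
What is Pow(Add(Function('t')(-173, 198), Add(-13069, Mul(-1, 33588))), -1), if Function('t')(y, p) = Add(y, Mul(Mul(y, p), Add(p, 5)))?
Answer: Rational(-1, 7000392) ≈ -1.4285e-7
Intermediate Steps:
Function('t')(y, p) = Add(y, Mul(p, y, Add(5, p))) (Function('t')(y, p) = Add(y, Mul(Mul(p, y), Add(5, p))) = Add(y, Mul(p, y, Add(5, p))))
Pow(Add(Function('t')(-173, 198), Add(-13069, Mul(-1, 33588))), -1) = Pow(Add(Mul(-173, Add(1, Pow(198, 2), Mul(5, 198))), Add(-13069, Mul(-1, 33588))), -1) = Pow(Add(Mul(-173, Add(1, 39204, 990)), Add(-13069, -33588)), -1) = Pow(Add(Mul(-173, 40195), -46657), -1) = Pow(Add(-6953735, -46657), -1) = Pow(-7000392, -1) = Rational(-1, 7000392)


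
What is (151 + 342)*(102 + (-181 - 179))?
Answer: -127194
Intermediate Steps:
(151 + 342)*(102 + (-181 - 179)) = 493*(102 - 360) = 493*(-258) = -127194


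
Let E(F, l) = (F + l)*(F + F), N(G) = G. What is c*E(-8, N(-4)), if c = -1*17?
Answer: -3264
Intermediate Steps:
c = -17
E(F, l) = 2*F*(F + l) (E(F, l) = (F + l)*(2*F) = 2*F*(F + l))
c*E(-8, N(-4)) = -34*(-8)*(-8 - 4) = -34*(-8)*(-12) = -17*192 = -3264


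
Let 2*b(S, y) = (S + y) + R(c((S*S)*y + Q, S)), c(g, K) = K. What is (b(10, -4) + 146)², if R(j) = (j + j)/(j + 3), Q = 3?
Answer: 3790809/169 ≈ 22431.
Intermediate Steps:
R(j) = 2*j/(3 + j) (R(j) = (2*j)/(3 + j) = 2*j/(3 + j))
b(S, y) = S/2 + y/2 + S/(3 + S) (b(S, y) = ((S + y) + 2*S/(3 + S))/2 = (S + y + 2*S/(3 + S))/2 = S/2 + y/2 + S/(3 + S))
(b(10, -4) + 146)² = ((10 + (3 + 10)*(10 - 4)/2)/(3 + 10) + 146)² = ((10 + (½)*13*6)/13 + 146)² = ((10 + 39)/13 + 146)² = ((1/13)*49 + 146)² = (49/13 + 146)² = (1947/13)² = 3790809/169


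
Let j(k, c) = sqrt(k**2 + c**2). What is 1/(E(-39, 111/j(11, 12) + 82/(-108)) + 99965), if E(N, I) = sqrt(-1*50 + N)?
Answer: 99965/9993001314 - I*sqrt(89)/9993001314 ≈ 1.0003e-5 - 9.4406e-10*I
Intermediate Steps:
j(k, c) = sqrt(c**2 + k**2)
E(N, I) = sqrt(-50 + N)
1/(E(-39, 111/j(11, 12) + 82/(-108)) + 99965) = 1/(sqrt(-50 - 39) + 99965) = 1/(sqrt(-89) + 99965) = 1/(I*sqrt(89) + 99965) = 1/(99965 + I*sqrt(89))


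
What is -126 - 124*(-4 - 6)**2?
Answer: -12526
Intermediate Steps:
-126 - 124*(-4 - 6)**2 = -126 - 124*(-10)**2 = -126 - 124*100 = -126 - 12400 = -12526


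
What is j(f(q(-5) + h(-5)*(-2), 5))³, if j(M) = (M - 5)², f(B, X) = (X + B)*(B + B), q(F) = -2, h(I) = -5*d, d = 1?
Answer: 69980368892329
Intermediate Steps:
h(I) = -5 (h(I) = -5*1 = -5)
f(B, X) = 2*B*(B + X) (f(B, X) = (B + X)*(2*B) = 2*B*(B + X))
j(M) = (-5 + M)²
j(f(q(-5) + h(-5)*(-2), 5))³ = ((-5 + 2*(-2 - 5*(-2))*((-2 - 5*(-2)) + 5))²)³ = ((-5 + 2*(-2 + 10)*((-2 + 10) + 5))²)³ = ((-5 + 2*8*(8 + 5))²)³ = ((-5 + 2*8*13)²)³ = ((-5 + 208)²)³ = (203²)³ = 41209³ = 69980368892329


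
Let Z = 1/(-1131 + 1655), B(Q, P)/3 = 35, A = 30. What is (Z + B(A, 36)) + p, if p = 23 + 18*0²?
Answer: 67073/524 ≈ 128.00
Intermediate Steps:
B(Q, P) = 105 (B(Q, P) = 3*35 = 105)
Z = 1/524 ≈ 0.0019084
p = 23 (p = 23 + 18*0 = 23 + 0 = 23)
(Z + B(A, 36)) + p = (1/524 + 105) + 23 = 55021/524 + 23 = 67073/524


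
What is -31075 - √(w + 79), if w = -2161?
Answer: -31075 - I*√2082 ≈ -31075.0 - 45.629*I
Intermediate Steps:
-31075 - √(w + 79) = -31075 - √(-2161 + 79) = -31075 - √(-2082) = -31075 - I*√2082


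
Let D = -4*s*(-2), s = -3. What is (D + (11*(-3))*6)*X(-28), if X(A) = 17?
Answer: -3774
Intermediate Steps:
D = -24 (D = -4*(-3)*(-2) = 12*(-2) = -24)
(D + (11*(-3))*6)*X(-28) = (-24 + (11*(-3))*6)*17 = (-24 - 33*6)*17 = (-24 - 198)*17 = -222*17 = -3774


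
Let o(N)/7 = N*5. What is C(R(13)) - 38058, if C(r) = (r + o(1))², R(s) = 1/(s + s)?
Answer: -24897287/676 ≈ -36830.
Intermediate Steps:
o(N) = 35*N (o(N) = 7*(N*5) = 7*(5*N) = 35*N)
R(s) = 1/(2*s)
C(r) = (35 + r)² (C(r) = (r + 35*1)² = (r + 35)² = (35 + r)²)
C(R(13)) - 38058 = (35 + (½)/13)² - 38058 = (35 + (½)*(1/13))² - 38058 = (35 + 1/26)² - 38058 = (911/26)² - 38058 = 829921/676 - 38058 = -24897287/676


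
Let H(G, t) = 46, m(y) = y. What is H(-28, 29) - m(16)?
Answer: 30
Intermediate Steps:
H(-28, 29) - m(16) = 46 - 1*16 = 46 - 16 = 30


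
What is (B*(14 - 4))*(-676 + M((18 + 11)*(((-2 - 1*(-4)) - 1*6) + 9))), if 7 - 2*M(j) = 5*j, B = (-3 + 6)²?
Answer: -93150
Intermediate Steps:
B = 9 (B = 3² = 9)
M(j) = 7/2 - 5*j/2
(B*(14 - 4))*(-676 + M((18 + 11)*(((-2 - 1*(-4)) - 1*6) + 9))) = (9*(14 - 4))*(-676 + (7/2 - 5*(18 + 11)*(((-2 - 1*(-4)) - 1*6) + 9)/2)) = (9*10)*(-676 + (7/2 - 145*(((-2 + 4) - 6) + 9)/2)) = 90*(-676 + (7/2 - 145*((2 - 6) + 9)/2)) = 90*(-676 + (7/2 - 145*(-4 + 9)/2)) = 90*(-676 + (7/2 - 145*5/2)) = 90*(-676 + (7/2 - 5/2*145)) = 90*(-676 + (7/2 - 725/2)) = 90*(-676 - 359) = 90*(-1035) = -93150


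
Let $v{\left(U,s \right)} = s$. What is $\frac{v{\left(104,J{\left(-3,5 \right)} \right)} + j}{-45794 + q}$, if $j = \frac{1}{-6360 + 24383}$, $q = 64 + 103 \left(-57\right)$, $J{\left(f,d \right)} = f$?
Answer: $\frac{54068}{930004823} \approx 5.8137 \cdot 10^{-5}$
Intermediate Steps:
$q = -5807$ ($q = 64 - 5871 = -5807$)
$j = \frac{1}{18023} \approx 5.5485 \cdot 10^{-5}$
$\frac{v{\left(104,J{\left(-3,5 \right)} \right)} + j}{-45794 + q} = \frac{-3 + \frac{1}{18023}}{-45794 - 5807} = - \frac{54068}{18023 \left(-51601\right)} = \left(- \frac{54068}{18023}\right) \left(- \frac{1}{51601}\right) = \frac{54068}{930004823}$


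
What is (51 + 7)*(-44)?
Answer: -2552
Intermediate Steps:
(51 + 7)*(-44) = 58*(-44) = -2552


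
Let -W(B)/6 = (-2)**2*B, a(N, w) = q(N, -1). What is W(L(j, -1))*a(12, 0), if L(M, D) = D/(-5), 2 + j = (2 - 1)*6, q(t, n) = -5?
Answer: 24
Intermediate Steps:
a(N, w) = -5
j = 4 (j = -2 + (2 - 1)*6 = -2 + 1*6 = -2 + 6 = 4)
L(M, D) = -D/5 (L(M, D) = D*(-1/5) = -D/5)
W(B) = -24*B (W(B) = -6*(-2)**2*B = -24*B)
W(L(j, -1))*a(12, 0) = -(-24)*(-1)/5*(-5) = -24*1/5*(-5) = -24/5*(-5) = 24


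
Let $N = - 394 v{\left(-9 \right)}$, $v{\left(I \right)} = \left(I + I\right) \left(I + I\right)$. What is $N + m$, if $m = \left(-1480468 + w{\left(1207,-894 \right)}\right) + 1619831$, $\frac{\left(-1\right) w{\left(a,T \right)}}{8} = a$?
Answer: $2051$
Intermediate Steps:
$v{\left(I \right)} = 4 I^{2}$ ($v{\left(I \right)} = 2 I 2 I = 4 I^{2}$)
$w{\left(a,T \right)} = - 8 a$
$N = -127656$ ($N = - 394 \cdot 4 \left(-9\right)^{2} = - 394 \cdot 4 \cdot 81 = \left(-394\right) 324 = -127656$)
$m = 129707$ ($m = \left(-1480468 - 9656\right) + 1619831 = -1490124 + 1619831 = 129707$)
$N + m = -127656 + 129707 = 2051$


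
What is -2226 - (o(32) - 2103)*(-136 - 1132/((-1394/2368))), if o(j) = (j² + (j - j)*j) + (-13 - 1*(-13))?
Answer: 1342338662/697 ≈ 1.9259e+6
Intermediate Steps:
o(j) = j² (o(j) = (j² + 0*j) + (-13 + 13) = (j² + 0) + 0 = j² + 0 = j²)
-2226 - (o(32) - 2103)*(-136 - 1132/((-1394/2368))) = -2226 - (32² - 2103)*(-136 - 1132/((-1394/2368))) = -2226 - (1024 - 2103)*(-136 - 1132/((-1394*1/2368))) = -2226 - (-1079)*(-136 - 1132/(-697/1184)) = -2226 - (-1079)*(-136 - 1132*(-1184/697)) = -2226 - (-1079)*(-136 + 1340288/697) = -2226 - (-1079)*1245496/697 = -2226 - 1*(-1343890184/697) = -2226 + 1343890184/697 = 1342338662/697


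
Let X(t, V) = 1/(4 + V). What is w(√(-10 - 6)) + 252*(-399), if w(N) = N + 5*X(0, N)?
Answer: -804379/8 + 27*I/8 ≈ -1.0055e+5 + 3.375*I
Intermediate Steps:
w(N) = N + 5/(4 + N)
w(√(-10 - 6)) + 252*(-399) = (5 + √(-10 - 6)*(4 + √(-10 - 6)))/(4 + √(-10 - 6)) + 252*(-399) = (5 + √(-16)*(4 + √(-16)))/(4 + √(-16)) - 100548 = (5 + (4*I)*(4 + 4*I))/(4 + 4*I) - 100548 = ((4 - 4*I)/32)*(5 + 4*I*(4 + 4*I)) - 100548 = (4 - 4*I)*(5 + 4*I*(4 + 4*I))/32 - 100548 = -100548 + (4 - 4*I)*(5 + 4*I*(4 + 4*I))/32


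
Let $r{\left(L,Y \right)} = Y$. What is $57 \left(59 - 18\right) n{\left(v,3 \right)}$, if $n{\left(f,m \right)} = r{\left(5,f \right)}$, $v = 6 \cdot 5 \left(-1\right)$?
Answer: $-70110$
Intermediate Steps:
$v = -30$ ($v = 30 \left(-1\right) = -30$)
$n{\left(f,m \right)} = f$
$57 \left(59 - 18\right) n{\left(v,3 \right)} = 57 \left(59 - 18\right) \left(-30\right) = 57 \cdot 41 \left(-30\right) = 2337 \left(-30\right) = -70110$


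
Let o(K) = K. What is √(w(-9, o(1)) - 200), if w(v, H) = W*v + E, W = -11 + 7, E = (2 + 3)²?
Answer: I*√139 ≈ 11.79*I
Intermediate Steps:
E = 25 (E = 5² = 25)
W = -4
w(v, H) = 25 - 4*v (w(v, H) = -4*v + 25 = 25 - 4*v)
√(w(-9, o(1)) - 200) = √((25 - 4*(-9)) - 200) = √((25 + 36) - 200) = √(61 - 200) = √(-139) = I*√139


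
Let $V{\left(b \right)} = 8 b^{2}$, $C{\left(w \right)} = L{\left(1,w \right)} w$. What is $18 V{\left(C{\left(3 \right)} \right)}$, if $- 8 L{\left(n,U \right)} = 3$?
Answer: $\frac{729}{4} \approx 182.25$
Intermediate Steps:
$L{\left(n,U \right)} = - \frac{3}{8}$ ($L{\left(n,U \right)} = \left(- \frac{1}{8}\right) 3 = - \frac{3}{8}$)
$C{\left(w \right)} = - \frac{3 w}{8}$
$18 V{\left(C{\left(3 \right)} \right)} = 18 \cdot 8 \left(\left(- \frac{3}{8}\right) 3\right)^{2} = 18 \cdot 8 \left(- \frac{9}{8}\right)^{2} = 18 \cdot 8 \cdot \frac{81}{64} = 18 \cdot \frac{81}{8} = \frac{729}{4}$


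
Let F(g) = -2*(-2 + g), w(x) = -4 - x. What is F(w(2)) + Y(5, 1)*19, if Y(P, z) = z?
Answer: 35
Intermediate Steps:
F(g) = 4 - 2*g
F(w(2)) + Y(5, 1)*19 = (4 - 2*(-4 - 1*2)) + 1*19 = (4 - 2*(-4 - 2)) + 19 = (4 - 2*(-6)) + 19 = (4 + 12) + 19 = 16 + 19 = 35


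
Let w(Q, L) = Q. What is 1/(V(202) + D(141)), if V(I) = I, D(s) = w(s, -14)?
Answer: 1/343 ≈ 0.0029155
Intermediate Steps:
D(s) = s
1/(V(202) + D(141)) = 1/(202 + 141) = 1/343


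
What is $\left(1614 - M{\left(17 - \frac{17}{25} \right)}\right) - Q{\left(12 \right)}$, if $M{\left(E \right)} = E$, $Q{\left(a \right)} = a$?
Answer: $\frac{39642}{25} \approx 1585.7$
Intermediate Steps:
$\left(1614 - M{\left(17 - \frac{17}{25} \right)}\right) - Q{\left(12 \right)} = \left(1614 - \left(17 - \frac{17}{25}\right)\right) - 12 = \left(1614 - \frac{408}{25}\right) - 12 = \frac{39942}{25} - 12 = \frac{39642}{25}$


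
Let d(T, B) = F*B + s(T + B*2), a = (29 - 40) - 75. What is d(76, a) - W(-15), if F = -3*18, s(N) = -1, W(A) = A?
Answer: 4658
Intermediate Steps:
F = -54
a = -86 (a = -11 - 75 = -86)
d(T, B) = -1 - 54*B (d(T, B) = -54*B - 1 = -1 - 54*B)
d(76, a) - W(-15) = (-1 - 54*(-86)) - 1*(-15) = (-1 + 4644) + 15 = 4643 + 15 = 4658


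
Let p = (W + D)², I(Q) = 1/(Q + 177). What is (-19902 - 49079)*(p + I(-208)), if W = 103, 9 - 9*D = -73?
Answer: -2177070021830/2511 ≈ -8.6701e+8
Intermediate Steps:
D = 82/9 (D = 1 - ⅑*(-73) = 1 + 73/9 = 82/9 ≈ 9.1111)
I(Q) = 1/(177 + Q)
p = 1018081/81 (p = (103 + 82/9)² = (1009/9)² = 1018081/81 ≈ 12569.)
(-19902 - 49079)*(p + I(-208)) = (-19902 - 49079)*(1018081/81 + 1/(177 - 208)) = -68981*(1018081/81 + 1/(-31)) = -68981*(1018081/81 - 1/31) = -68981*31560430/2511 = -2177070021830/2511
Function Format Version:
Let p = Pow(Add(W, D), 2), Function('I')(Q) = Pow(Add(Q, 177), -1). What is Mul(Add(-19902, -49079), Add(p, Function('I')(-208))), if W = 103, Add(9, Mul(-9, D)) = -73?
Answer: Rational(-2177070021830, 2511) ≈ -8.6701e+8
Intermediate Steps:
D = Rational(82, 9) (D = Add(1, Mul(Rational(-1, 9), -73)) = Add(1, Rational(73, 9)) = Rational(82, 9) ≈ 9.1111)
Function('I')(Q) = Pow(Add(177, Q), -1)
p = Rational(1018081, 81) (p = Pow(Add(103, Rational(82, 9)), 2) = Pow(Rational(1009, 9), 2) = Rational(1018081, 81) ≈ 12569.)
Mul(Add(-19902, -49079), Add(p, Function('I')(-208))) = Mul(Add(-19902, -49079), Add(Rational(1018081, 81), Pow(Add(177, -208), -1))) = Mul(-68981, Add(Rational(1018081, 81), Pow(-31, -1))) = Mul(-68981, Add(Rational(1018081, 81), Rational(-1, 31))) = Mul(-68981, Rational(31560430, 2511)) = Rational(-2177070021830, 2511)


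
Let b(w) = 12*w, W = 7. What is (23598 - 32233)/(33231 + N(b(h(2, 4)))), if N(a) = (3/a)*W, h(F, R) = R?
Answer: -138160/531703 ≈ -0.25984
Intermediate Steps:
N(a) = 21/a (N(a) = (3/a)*7 = 21/a)
(23598 - 32233)/(33231 + N(b(h(2, 4)))) = (23598 - 32233)/(33231 + 21/((12*4))) = -8635/(33231 + 21/48) = -8635/(33231 + 21*(1/48)) = -8635/(33231 + 7/16) = -8635/531703/16 = -8635*16/531703 = -138160/531703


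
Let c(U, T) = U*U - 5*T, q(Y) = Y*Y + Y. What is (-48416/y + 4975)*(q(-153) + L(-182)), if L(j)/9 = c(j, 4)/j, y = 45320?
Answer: 5039457863904/46865 ≈ 1.0753e+8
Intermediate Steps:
q(Y) = Y + Y**2 (q(Y) = Y**2 + Y = Y + Y**2)
c(U, T) = U**2 - 5*T
L(j) = 9*(-20 + j**2)/j (L(j) = 9*((j**2 - 5*4)/j) = 9*((j**2 - 20)/j) = 9*((-20 + j**2)/j) = 9*(-20 + j**2)/j)
(-48416/y + 4975)*(q(-153) + L(-182)) = (-48416/45320 + 4975)*(-153*(1 - 153) + (-180/(-182) + 9*(-182))) = (-48416*1/45320 + 4975)*(-153*(-152) + (-180*(-1/182) - 1638)) = (-6052/5665 + 4975)*(23256 + (90/91 - 1638)) = 28177323*(23256 - 148968/91)/5665 = (28177323/5665)*(1967328/91) = 5039457863904/46865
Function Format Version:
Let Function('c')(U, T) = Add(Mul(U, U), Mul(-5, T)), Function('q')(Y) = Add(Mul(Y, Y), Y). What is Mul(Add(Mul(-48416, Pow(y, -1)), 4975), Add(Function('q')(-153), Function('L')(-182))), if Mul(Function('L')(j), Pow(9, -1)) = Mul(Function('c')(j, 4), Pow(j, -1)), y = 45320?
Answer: Rational(5039457863904, 46865) ≈ 1.0753e+8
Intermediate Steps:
Function('q')(Y) = Add(Y, Pow(Y, 2)) (Function('q')(Y) = Add(Pow(Y, 2), Y) = Add(Y, Pow(Y, 2)))
Function('c')(U, T) = Add(Pow(U, 2), Mul(-5, T))
Function('L')(j) = Mul(9, Pow(j, -1), Add(-20, Pow(j, 2))) (Function('L')(j) = Mul(9, Mul(Add(Pow(j, 2), Mul(-5, 4)), Pow(j, -1))) = Mul(9, Mul(Add(Pow(j, 2), -20), Pow(j, -1))) = Mul(9, Mul(Add(-20, Pow(j, 2)), Pow(j, -1))) = Mul(9, Mul(Pow(j, -1), Add(-20, Pow(j, 2)))) = Mul(9, Pow(j, -1), Add(-20, Pow(j, 2))))
Mul(Add(Mul(-48416, Pow(y, -1)), 4975), Add(Function('q')(-153), Function('L')(-182))) = Mul(Add(Mul(-48416, Pow(45320, -1)), 4975), Add(Mul(-153, Add(1, -153)), Add(Mul(-180, Pow(-182, -1)), Mul(9, -182)))) = Mul(Add(Mul(-48416, Rational(1, 45320)), 4975), Add(Mul(-153, -152), Add(Mul(-180, Rational(-1, 182)), -1638))) = Mul(Add(Rational(-6052, 5665), 4975), Add(23256, Add(Rational(90, 91), -1638))) = Mul(Rational(28177323, 5665), Add(23256, Rational(-148968, 91))) = Mul(Rational(28177323, 5665), Rational(1967328, 91)) = Rational(5039457863904, 46865)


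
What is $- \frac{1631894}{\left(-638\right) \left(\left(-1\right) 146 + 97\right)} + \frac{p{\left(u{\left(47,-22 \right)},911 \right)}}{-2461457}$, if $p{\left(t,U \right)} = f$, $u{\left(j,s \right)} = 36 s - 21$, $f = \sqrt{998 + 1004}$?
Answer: $- \frac{74177}{1421} - \frac{\sqrt{2002}}{2461457} \approx -52.201$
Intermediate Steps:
$f = \sqrt{2002} \approx 44.744$
$u{\left(j,s \right)} = -21 + 36 s$
$p{\left(t,U \right)} = \sqrt{2002}$
$- \frac{1631894}{\left(-638\right) \left(\left(-1\right) 146 + 97\right)} + \frac{p{\left(u{\left(47,-22 \right)},911 \right)}}{-2461457} = - \frac{1631894}{\left(-638\right) \left(\left(-1\right) 146 + 97\right)} + \frac{\sqrt{2002}}{-2461457} = - \frac{1631894}{\left(-638\right) \left(-146 + 97\right)} + \sqrt{2002} \left(- \frac{1}{2461457}\right) = - \frac{1631894}{\left(-638\right) \left(-49\right)} - \frac{\sqrt{2002}}{2461457} = - \frac{1631894}{31262} - \frac{\sqrt{2002}}{2461457} = \left(-1631894\right) \frac{1}{31262} - \frac{\sqrt{2002}}{2461457} = - \frac{74177}{1421} - \frac{\sqrt{2002}}{2461457}$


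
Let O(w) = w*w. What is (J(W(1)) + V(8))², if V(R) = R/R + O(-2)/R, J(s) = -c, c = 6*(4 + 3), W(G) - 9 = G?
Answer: 6561/4 ≈ 1640.3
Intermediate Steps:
O(w) = w²
W(G) = 9 + G
c = 42 (c = 6*7 = 42)
J(s) = -42 (J(s) = -1*42 = -42)
V(R) = 1 + 4/R (V(R) = R/R + (-2)²/R = 1 + 4/R)
(J(W(1)) + V(8))² = (-42 + (4 + 8)/8)² = (-42 + (⅛)*12)² = (-42 + 3/2)² = (-81/2)² = 6561/4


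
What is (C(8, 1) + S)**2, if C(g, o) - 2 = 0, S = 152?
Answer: 23716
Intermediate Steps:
C(g, o) = 2 (C(g, o) = 2 + 0 = 2)
(C(8, 1) + S)**2 = (2 + 152)**2 = 154**2 = 23716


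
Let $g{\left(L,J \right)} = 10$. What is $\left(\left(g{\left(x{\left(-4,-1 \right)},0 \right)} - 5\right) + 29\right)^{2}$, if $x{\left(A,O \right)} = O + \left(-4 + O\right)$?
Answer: $1156$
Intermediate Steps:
$x{\left(A,O \right)} = -4 + 2 O$
$\left(\left(g{\left(x{\left(-4,-1 \right)},0 \right)} - 5\right) + 29\right)^{2} = \left(\left(10 - 5\right) + 29\right)^{2} = \left(5 + 29\right)^{2} = 34^{2} = 1156$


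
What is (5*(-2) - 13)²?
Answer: 529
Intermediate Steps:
(5*(-2) - 13)² = (-10 - 13)² = (-23)² = 529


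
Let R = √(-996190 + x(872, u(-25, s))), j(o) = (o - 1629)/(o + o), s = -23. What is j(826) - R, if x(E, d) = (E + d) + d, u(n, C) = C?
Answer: -803/1652 - 6*I*√27649 ≈ -0.48608 - 997.68*I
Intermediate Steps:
j(o) = (-1629 + o)/(2*o) (j(o) = (-1629 + o)/((2*o)) = (-1629 + o)*(1/(2*o)) = (-1629 + o)/(2*o))
x(E, d) = E + 2*d
R = 6*I*√27649 (R = √(-996190 + (872 + 2*(-23))) = √(-996190 + (872 - 46)) = √(-996190 + 826) = √(-995364) = 6*I*√27649 ≈ 997.68*I)
j(826) - R = (½)*(-1629 + 826)/826 - 6*I*√27649 = (½)*(1/826)*(-803) - 6*I*√27649 = -803/1652 - 6*I*√27649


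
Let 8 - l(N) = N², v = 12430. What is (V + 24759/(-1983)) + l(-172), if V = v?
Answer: -11341759/661 ≈ -17159.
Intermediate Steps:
l(N) = 8 - N²
V = 12430
(V + 24759/(-1983)) + l(-172) = (12430 + 24759/(-1983)) + (8 - 1*(-172)²) = (12430 + 24759*(-1/1983)) + (8 - 1*29584) = (12430 - 8253/661) + (8 - 29584) = 8207977/661 - 29576 = -11341759/661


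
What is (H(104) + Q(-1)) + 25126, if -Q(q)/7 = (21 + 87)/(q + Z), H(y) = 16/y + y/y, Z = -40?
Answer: 13402601/533 ≈ 25146.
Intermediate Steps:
H(y) = 1 + 16/y (H(y) = 16/y + 1 = 1 + 16/y)
Q(q) = -756/(-40 + q) (Q(q) = -7*(21 + 87)/(q - 40) = -756/(-40 + q))
(H(104) + Q(-1)) + 25126 = ((16 + 104)/104 - 756/(-40 - 1)) + 25126 = ((1/104)*120 - 756/(-41)) + 25126 = (15/13 - 756*(-1/41)) + 25126 = (15/13 + 756/41) + 25126 = 10443/533 + 25126 = 13402601/533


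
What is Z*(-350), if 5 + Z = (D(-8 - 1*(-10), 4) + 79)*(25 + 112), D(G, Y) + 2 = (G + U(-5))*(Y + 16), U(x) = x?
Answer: -813400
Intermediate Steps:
D(G, Y) = -2 + (-5 + G)*(16 + Y) (D(G, Y) = -2 + (G - 5)*(Y + 16) = -2 + (-5 + G)*(16 + Y))
Z = 2324 (Z = -5 + ((-82 - 5*4 + 16*(-8 - 1*(-10)) + (-8 - 1*(-10))*4) + 79)*(25 + 112) = -5 + ((-82 - 20 + 16*(-8 + 10) + (-8 + 10)*4) + 79)*137 = -5 + ((-82 - 20 + 16*2 + 2*4) + 79)*137 = -5 + ((-82 - 20 + 32 + 8) + 79)*137 = -5 + (-62 + 79)*137 = -5 + 17*137 = -5 + 2329 = 2324)
Z*(-350) = 2324*(-350) = -813400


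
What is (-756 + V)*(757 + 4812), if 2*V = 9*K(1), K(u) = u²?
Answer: -8370207/2 ≈ -4.1851e+6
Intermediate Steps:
V = 9/2 (V = (9*1²)/2 = (9*1)/2 = (½)*9 = 9/2 ≈ 4.5000)
(-756 + V)*(757 + 4812) = (-756 + 9/2)*(757 + 4812) = -1503/2*5569 = -8370207/2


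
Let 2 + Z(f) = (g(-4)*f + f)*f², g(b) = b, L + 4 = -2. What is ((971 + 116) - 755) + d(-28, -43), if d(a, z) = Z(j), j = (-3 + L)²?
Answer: -1593993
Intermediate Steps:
L = -6 (L = -4 - 2 = -6)
j = 81 (j = (-3 - 6)² = (-9)² = 81)
Z(f) = -2 - 3*f³ (Z(f) = -2 + (-4*f + f)*f² = -2 + (-3*f)*f² = -2 - 3*f³)
d(a, z) = -1594325 (d(a, z) = -2 - 3*81³ = -2 - 3*531441 = -2 - 1594323 = -1594325)
((971 + 116) - 755) + d(-28, -43) = ((971 + 116) - 755) - 1594325 = (1087 - 755) - 1594325 = 332 - 1594325 = -1593993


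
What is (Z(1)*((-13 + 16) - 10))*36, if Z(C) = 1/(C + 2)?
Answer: -84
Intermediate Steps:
Z(C) = 1/(2 + C)
(Z(1)*((-13 + 16) - 10))*36 = (((-13 + 16) - 10)/(2 + 1))*36 = ((3 - 10)/3)*36 = ((⅓)*(-7))*36 = -7/3*36 = -84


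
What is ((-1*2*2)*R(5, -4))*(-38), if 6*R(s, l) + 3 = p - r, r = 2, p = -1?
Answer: -152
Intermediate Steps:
R(s, l) = -1 (R(s, l) = -1/2 + (-1 - 1*2)/6 = -1/2 + (-1 - 2)/6 = -1/2 + (1/6)*(-3) = -1/2 - 1/2 = -1)
((-1*2*2)*R(5, -4))*(-38) = ((-1*2*2)*(-1))*(-38) = (-2*2*(-1))*(-38) = -4*(-1)*(-38) = 4*(-38) = -152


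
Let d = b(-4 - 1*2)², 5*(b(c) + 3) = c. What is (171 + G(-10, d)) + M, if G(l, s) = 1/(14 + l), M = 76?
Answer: 989/4 ≈ 247.25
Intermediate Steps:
b(c) = -3 + c/5
d = 441/25 (d = (-3 + (-4 - 1*2)/5)² = (-3 + (-4 - 2)/5)² = (-3 + (⅕)*(-6))² = (-3 - 6/5)² = (-21/5)² = 441/25 ≈ 17.640)
(171 + G(-10, d)) + M = (171 + 1/(14 - 10)) + 76 = (171 + 1/4) + 76 = (171 + ¼) + 76 = 685/4 + 76 = 989/4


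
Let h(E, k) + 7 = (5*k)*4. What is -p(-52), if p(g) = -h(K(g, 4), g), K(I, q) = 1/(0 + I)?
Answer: -1047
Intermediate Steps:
K(I, q) = 1/I
h(E, k) = -7 + 20*k (h(E, k) = -7 + (5*k)*4 = -7 + 20*k)
p(g) = 7 - 20*g (p(g) = -(-7 + 20*g) = 7 - 20*g)
-p(-52) = -(7 - 20*(-52)) = -(7 + 1040) = -1*1047 = -1047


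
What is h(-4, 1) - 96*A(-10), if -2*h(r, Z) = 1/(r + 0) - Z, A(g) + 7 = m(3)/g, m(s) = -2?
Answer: 26137/40 ≈ 653.42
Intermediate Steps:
A(g) = -7 - 2/g
h(r, Z) = Z/2 - 1/(2*r) (h(r, Z) = -(1/(r + 0) - Z)/2 = -(1/r - Z)/2 = Z/2 - 1/(2*r))
h(-4, 1) - 96*A(-10) = (1/2)*(-1 + 1*(-4))/(-4) - 96*(-7 - 2/(-10)) = (1/2)*(-1/4)*(-1 - 4) - 96*(-7 - 2*(-1/10)) = (1/2)*(-1/4)*(-5) - 96*(-7 + 1/5) = 5/8 - 96*(-34/5) = 5/8 + 3264/5 = 26137/40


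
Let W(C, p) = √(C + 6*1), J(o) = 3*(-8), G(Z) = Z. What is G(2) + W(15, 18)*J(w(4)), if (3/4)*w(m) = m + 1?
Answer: 2 - 24*√21 ≈ -107.98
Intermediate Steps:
w(m) = 4/3 + 4*m/3 (w(m) = 4*(m + 1)/3 = 4*(1 + m)/3 = 4/3 + 4*m/3)
J(o) = -24
W(C, p) = √(6 + C) (W(C, p) = √(C + 6) = √(6 + C))
G(2) + W(15, 18)*J(w(4)) = 2 + √(6 + 15)*(-24) = 2 + √21*(-24) = 2 - 24*√21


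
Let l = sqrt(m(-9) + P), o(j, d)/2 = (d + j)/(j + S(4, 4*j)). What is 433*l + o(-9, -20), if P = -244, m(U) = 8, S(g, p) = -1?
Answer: 29/5 + 866*I*sqrt(59) ≈ 5.8 + 6651.9*I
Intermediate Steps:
o(j, d) = 2*(d + j)/(-1 + j) (o(j, d) = 2*((d + j)/(j - 1)) = 2*((d + j)/(-1 + j)) = 2*(d + j)/(-1 + j))
l = 2*I*sqrt(59) (l = sqrt(8 - 244) = sqrt(-236) = 2*I*sqrt(59) ≈ 15.362*I)
433*l + o(-9, -20) = 433*(2*I*sqrt(59)) + 2*(-20 - 9)/(-1 - 9) = 866*I*sqrt(59) + 2*(-29)/(-10) = 866*I*sqrt(59) + 2*(-1/10)*(-29) = 866*I*sqrt(59) + 29/5 = 29/5 + 866*I*sqrt(59)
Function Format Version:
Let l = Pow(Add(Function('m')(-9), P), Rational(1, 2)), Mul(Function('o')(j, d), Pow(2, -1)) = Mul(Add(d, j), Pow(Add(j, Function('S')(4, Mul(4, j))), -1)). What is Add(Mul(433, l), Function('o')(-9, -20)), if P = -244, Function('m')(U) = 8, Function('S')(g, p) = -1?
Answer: Add(Rational(29, 5), Mul(866, I, Pow(59, Rational(1, 2)))) ≈ Add(5.8000, Mul(6651.9, I))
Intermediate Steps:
Function('o')(j, d) = Mul(2, Pow(Add(-1, j), -1), Add(d, j)) (Function('o')(j, d) = Mul(2, Mul(Add(d, j), Pow(Add(j, -1), -1))) = Mul(2, Mul(Add(d, j), Pow(Add(-1, j), -1))) = Mul(2, Mul(Pow(Add(-1, j), -1), Add(d, j))) = Mul(2, Pow(Add(-1, j), -1), Add(d, j)))
l = Mul(2, I, Pow(59, Rational(1, 2))) (l = Pow(Add(8, -244), Rational(1, 2)) = Pow(-236, Rational(1, 2)) = Mul(2, I, Pow(59, Rational(1, 2))) ≈ Mul(15.362, I))
Add(Mul(433, l), Function('o')(-9, -20)) = Add(Mul(433, Mul(2, I, Pow(59, Rational(1, 2)))), Mul(2, Pow(Add(-1, -9), -1), Add(-20, -9))) = Add(Mul(866, I, Pow(59, Rational(1, 2))), Mul(2, Pow(-10, -1), -29)) = Add(Mul(866, I, Pow(59, Rational(1, 2))), Mul(2, Rational(-1, 10), -29)) = Add(Mul(866, I, Pow(59, Rational(1, 2))), Rational(29, 5)) = Add(Rational(29, 5), Mul(866, I, Pow(59, Rational(1, 2))))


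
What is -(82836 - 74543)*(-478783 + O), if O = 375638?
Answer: 855381485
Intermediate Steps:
-(82836 - 74543)*(-478783 + O) = -(82836 - 74543)*(-478783 + 375638) = -8293*(-103145) = -1*(-855381485) = 855381485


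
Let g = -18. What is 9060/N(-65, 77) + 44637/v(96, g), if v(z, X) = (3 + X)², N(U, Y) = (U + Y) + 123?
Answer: 59737/225 ≈ 265.50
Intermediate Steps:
N(U, Y) = 123 + U + Y
9060/N(-65, 77) + 44637/v(96, g) = 9060/(123 - 65 + 77) + 44637/((3 - 18)²) = 9060/135 + 44637/((-15)²) = 9060*(1/135) + 44637/225 = 604/9 + 44637*(1/225) = 604/9 + 14879/75 = 59737/225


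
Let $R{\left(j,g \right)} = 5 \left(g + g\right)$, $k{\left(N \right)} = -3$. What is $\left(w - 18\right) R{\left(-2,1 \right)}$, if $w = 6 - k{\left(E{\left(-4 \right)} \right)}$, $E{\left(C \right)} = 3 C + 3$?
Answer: $-90$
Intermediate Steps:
$E{\left(C \right)} = 3 + 3 C$
$R{\left(j,g \right)} = 10 g$ ($R{\left(j,g \right)} = 5 \cdot 2 g = 10 g$)
$w = 9$ ($w = 6 - -3 = 6 + 3 = 9$)
$\left(w - 18\right) R{\left(-2,1 \right)} = \left(9 - 18\right) 10 \cdot 1 = \left(-9\right) 10 = -90$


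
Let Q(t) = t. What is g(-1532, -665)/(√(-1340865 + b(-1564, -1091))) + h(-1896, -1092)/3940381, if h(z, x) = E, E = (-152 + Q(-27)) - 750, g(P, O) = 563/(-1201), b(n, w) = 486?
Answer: -929/3940381 + 563*I*√148931/536598393 ≈ -0.00023576 + 0.0004049*I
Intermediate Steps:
g(P, O) = -563/1201 (g(P, O) = 563*(-1/1201) = -563/1201)
E = -929 (E = (-152 - 27) - 750 = -179 - 750 = -929)
h(z, x) = -929
g(-1532, -665)/(√(-1340865 + b(-1564, -1091))) + h(-1896, -1092)/3940381 = -563/(1201*√(-1340865 + 486)) - 929/3940381 = -563*(-I*√148931/446793)/1201 - 929*1/3940381 = -563*(-I*√148931/446793)/1201 - 929/3940381 = -(-563)*I*√148931/536598393 - 929/3940381 = 563*I*√148931/536598393 - 929/3940381 = -929/3940381 + 563*I*√148931/536598393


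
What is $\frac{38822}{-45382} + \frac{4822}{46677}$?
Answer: $- \frac{796631245}{1059147807} \approx -0.75214$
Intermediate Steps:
$\frac{38822}{-45382} + \frac{4822}{46677} = 38822 \left(- \frac{1}{45382}\right) + 4822 \cdot \frac{1}{46677} = - \frac{19411}{22691} + \frac{4822}{46677} = - \frac{796631245}{1059147807}$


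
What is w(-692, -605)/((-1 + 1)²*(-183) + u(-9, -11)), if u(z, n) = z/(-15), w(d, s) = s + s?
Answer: -6050/3 ≈ -2016.7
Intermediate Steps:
w(d, s) = 2*s
u(z, n) = -z/15 (u(z, n) = z*(-1/15) = -z/15)
w(-692, -605)/((-1 + 1)²*(-183) + u(-9, -11)) = (2*(-605))/((-1 + 1)²*(-183) - 1/15*(-9)) = -1210/(0²*(-183) + ⅗) = -1210/(0*(-183) + ⅗) = -1210/(0 + ⅗) = -1210/⅗ = -1210*5/3 = -6050/3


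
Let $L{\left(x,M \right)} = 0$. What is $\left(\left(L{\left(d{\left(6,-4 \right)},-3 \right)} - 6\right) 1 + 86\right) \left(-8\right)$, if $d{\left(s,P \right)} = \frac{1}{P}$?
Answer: $-640$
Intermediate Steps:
$\left(\left(L{\left(d{\left(6,-4 \right)},-3 \right)} - 6\right) 1 + 86\right) \left(-8\right) = \left(\left(0 - 6\right) 1 + 86\right) \left(-8\right) = \left(\left(-6\right) 1 + 86\right) \left(-8\right) = \left(-6 + 86\right) \left(-8\right) = 80 \left(-8\right) = -640$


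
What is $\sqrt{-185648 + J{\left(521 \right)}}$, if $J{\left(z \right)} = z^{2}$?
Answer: $\sqrt{85793} \approx 292.9$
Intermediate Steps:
$\sqrt{-185648 + J{\left(521 \right)}} = \sqrt{-185648 + 521^{2}} = \sqrt{-185648 + 271441} = \sqrt{85793}$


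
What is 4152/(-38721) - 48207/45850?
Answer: -685664149/591785950 ≈ -1.1586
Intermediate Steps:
4152/(-38721) - 48207/45850 = 4152*(-1/38721) - 48207*1/45850 = -1384/12907 - 48207/45850 = -685664149/591785950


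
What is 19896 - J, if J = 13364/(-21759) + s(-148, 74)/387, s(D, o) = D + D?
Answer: 55850172100/2806911 ≈ 19897.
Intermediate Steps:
s(D, o) = 2*D
J = -3870844/2806911 (J = 13364/(-21759) + (2*(-148))/387 = 13364*(-1/21759) - 296*1/387 = -13364/21759 - 296/387 = -3870844/2806911 ≈ -1.3790)
19896 - J = 19896 - 1*(-3870844/2806911) = 19896 + 3870844/2806911 = 55850172100/2806911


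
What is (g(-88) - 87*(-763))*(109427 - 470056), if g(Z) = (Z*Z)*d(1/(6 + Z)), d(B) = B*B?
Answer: -40242012021713/1681 ≈ -2.3939e+10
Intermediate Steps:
d(B) = B²
g(Z) = Z²/(6 + Z)² (g(Z) = (Z*Z)*(1/(6 + Z))² = Z²/(6 + Z)²)
(g(-88) - 87*(-763))*(109427 - 470056) = ((-88)²/(6 - 88)² - 87*(-763))*(109427 - 470056) = (7744/(-82)² + 66381)*(-360629) = (7744*(1/6724) + 66381)*(-360629) = (1936/1681 + 66381)*(-360629) = (111588397/1681)*(-360629) = -40242012021713/1681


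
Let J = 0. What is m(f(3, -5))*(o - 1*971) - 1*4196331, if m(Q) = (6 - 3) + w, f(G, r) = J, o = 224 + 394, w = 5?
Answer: -4199155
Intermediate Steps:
o = 618
f(G, r) = 0
m(Q) = 8 (m(Q) = (6 - 3) + 5 = 3 + 5 = 8)
m(f(3, -5))*(o - 1*971) - 1*4196331 = 8*(618 - 1*971) - 1*4196331 = 8*(618 - 971) - 4196331 = 8*(-353) - 4196331 = -2824 - 4196331 = -4199155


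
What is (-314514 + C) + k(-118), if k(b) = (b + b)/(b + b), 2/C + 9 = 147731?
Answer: -23230244692/73861 ≈ -3.1451e+5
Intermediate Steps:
C = 1/73861 (C = 2/(-9 + 147731) = 2/147722 = 2*(1/147722) = 1/73861 ≈ 1.3539e-5)
k(b) = 1 (k(b) = (2*b)/((2*b)) = (2*b)*(1/(2*b)) = 1)
(-314514 + C) + k(-118) = (-314514 + 1/73861) + 1 = -23230318553/73861 + 1 = -23230244692/73861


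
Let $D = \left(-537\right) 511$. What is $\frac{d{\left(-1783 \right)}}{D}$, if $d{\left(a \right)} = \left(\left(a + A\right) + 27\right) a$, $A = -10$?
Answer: $- \frac{3148778}{274407} \approx -11.475$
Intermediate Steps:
$d{\left(a \right)} = a \left(17 + a\right)$ ($d{\left(a \right)} = \left(\left(a - 10\right) + 27\right) a = \left(\left(-10 + a\right) + 27\right) a = \left(17 + a\right) a = a \left(17 + a\right)$)
$D = -274407$
$\frac{d{\left(-1783 \right)}}{D} = \frac{\left(-1783\right) \left(17 - 1783\right)}{-274407} = \left(-1783\right) \left(-1766\right) \left(- \frac{1}{274407}\right) = 3148778 \left(- \frac{1}{274407}\right) = - \frac{3148778}{274407}$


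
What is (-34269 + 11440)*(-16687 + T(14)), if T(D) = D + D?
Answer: 380308311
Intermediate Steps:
T(D) = 2*D
(-34269 + 11440)*(-16687 + T(14)) = (-34269 + 11440)*(-16687 + 2*14) = -22829*(-16687 + 28) = -22829*(-16659) = 380308311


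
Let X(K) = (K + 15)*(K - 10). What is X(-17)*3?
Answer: 162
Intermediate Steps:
X(K) = (-10 + K)*(15 + K) (X(K) = (15 + K)*(-10 + K) = (-10 + K)*(15 + K))
X(-17)*3 = (-150 + (-17)² + 5*(-17))*3 = (-150 + 289 - 85)*3 = 54*3 = 162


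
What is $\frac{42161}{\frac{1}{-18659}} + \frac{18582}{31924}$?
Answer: $- \frac{12557019654947}{15962} \approx -7.8668 \cdot 10^{8}$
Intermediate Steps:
$\frac{42161}{\frac{1}{-18659}} + \frac{18582}{31924} = \frac{42161}{- \frac{1}{18659}} + 18582 \cdot \frac{1}{31924} = 42161 \left(-18659\right) + \frac{9291}{15962} = -786682099 + \frac{9291}{15962} = - \frac{12557019654947}{15962}$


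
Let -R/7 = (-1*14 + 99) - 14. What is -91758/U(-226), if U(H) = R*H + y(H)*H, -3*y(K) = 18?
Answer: -45879/56839 ≈ -0.80717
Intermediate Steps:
y(K) = -6 (y(K) = -⅓*18 = -6)
R = -497 (R = -7*((-1*14 + 99) - 14) = -7*((-14 + 99) - 14) = -7*(85 - 14) = -7*71 = -497)
U(H) = -503*H (U(H) = -497*H - 6*H = -503*H)
-91758/U(-226) = -91758/((-503*(-226))) = -91758/113678 = -91758*1/113678 = -45879/56839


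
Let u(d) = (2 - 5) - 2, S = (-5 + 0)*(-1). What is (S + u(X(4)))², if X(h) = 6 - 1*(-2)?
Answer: 0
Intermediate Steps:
S = 5 (S = -5*(-1) = 5)
X(h) = 8 (X(h) = 6 + 2 = 8)
u(d) = -5 (u(d) = -3 - 2 = -5)
(S + u(X(4)))² = (5 - 5)² = 0² = 0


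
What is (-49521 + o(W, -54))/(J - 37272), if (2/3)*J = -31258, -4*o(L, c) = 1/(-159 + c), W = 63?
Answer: 42191891/71703468 ≈ 0.58842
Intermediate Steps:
o(L, c) = -1/(4*(-159 + c))
J = -46887 (J = (3/2)*(-31258) = -46887)
(-49521 + o(W, -54))/(J - 37272) = (-49521 - 1/(-636 + 4*(-54)))/(-46887 - 37272) = (-49521 - 1/(-636 - 216))/(-84159) = (-49521 - 1/(-852))*(-1/84159) = (-49521 - 1*(-1/852))*(-1/84159) = (-49521 + 1/852)*(-1/84159) = -42191891/852*(-1/84159) = 42191891/71703468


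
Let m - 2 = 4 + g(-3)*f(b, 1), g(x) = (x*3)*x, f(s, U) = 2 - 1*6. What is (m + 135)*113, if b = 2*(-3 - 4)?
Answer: 3729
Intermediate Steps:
b = -14 (b = 2*(-7) = -14)
f(s, U) = -4 (f(s, U) = 2 - 6 = -4)
g(x) = 3*x**2 (g(x) = (3*x)*x = 3*x**2)
m = -102 (m = 2 + (4 + (3*(-3)**2)*(-4)) = 2 + (4 + (3*9)*(-4)) = 2 + (4 + 27*(-4)) = 2 + (4 - 108) = 2 - 104 = -102)
(m + 135)*113 = (-102 + 135)*113 = 33*113 = 3729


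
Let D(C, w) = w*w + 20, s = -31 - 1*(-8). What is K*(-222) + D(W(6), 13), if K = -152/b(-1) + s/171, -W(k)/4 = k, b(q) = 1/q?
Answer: -1910933/57 ≈ -33525.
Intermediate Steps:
W(k) = -4*k
s = -23 (s = -31 + 8 = -23)
D(C, w) = 20 + w**2 (D(C, w) = w**2 + 20 = 20 + w**2)
K = 25969/171 (K = -152/(1/(-1)) - 23/171 = -152/(-1) - 23*1/171 = -152*(-1) - 23/171 = 152 - 23/171 = 25969/171 ≈ 151.87)
K*(-222) + D(W(6), 13) = (25969/171)*(-222) + (20 + 13**2) = -1921706/57 + (20 + 169) = -1921706/57 + 189 = -1910933/57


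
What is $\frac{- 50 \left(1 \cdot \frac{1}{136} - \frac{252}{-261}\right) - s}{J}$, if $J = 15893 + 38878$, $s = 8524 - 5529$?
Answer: $- \frac{6002065}{108008412} \approx -0.05557$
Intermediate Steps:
$s = 2995$ ($s = 8524 - 5529 = 2995$)
$J = 54771$
$\frac{- 50 \left(1 \cdot \frac{1}{136} - \frac{252}{-261}\right) - s}{J} = \frac{- 50 \left(1 \cdot \frac{1}{136} - \frac{252}{-261}\right) - 2995}{54771} = \left(- 50 \left(1 \cdot \frac{1}{136} - - \frac{28}{29}\right) - 2995\right) \frac{1}{54771} = \left(- 50 \left(\frac{1}{136} + \frac{28}{29}\right) - 2995\right) \frac{1}{54771} = \left(\left(-50\right) \frac{3837}{3944} - 2995\right) \frac{1}{54771} = \left(- \frac{95925}{1972} - 2995\right) \frac{1}{54771} = \left(- \frac{6002065}{1972}\right) \frac{1}{54771} = - \frac{6002065}{108008412}$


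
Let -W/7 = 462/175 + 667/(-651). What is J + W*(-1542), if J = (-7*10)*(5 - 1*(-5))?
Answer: 12971074/775 ≈ 16737.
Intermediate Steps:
J = -700 (J = -70*(5 + 5) = -70*10 = -700)
W = -26291/2325 (W = -7*(462/175 + 667/(-651)) = -7*(462*(1/175) + 667*(-1/651)) = -7*(66/25 - 667/651) = -7*26291/16275 = -26291/2325 ≈ -11.308)
J + W*(-1542) = -700 - 26291/2325*(-1542) = -700 + 13513574/775 = 12971074/775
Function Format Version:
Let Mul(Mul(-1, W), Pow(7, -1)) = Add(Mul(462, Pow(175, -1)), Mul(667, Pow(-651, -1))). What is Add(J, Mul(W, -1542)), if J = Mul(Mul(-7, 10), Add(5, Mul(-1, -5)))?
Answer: Rational(12971074, 775) ≈ 16737.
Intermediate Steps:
J = -700 (J = Mul(-70, Add(5, 5)) = Mul(-70, 10) = -700)
W = Rational(-26291, 2325) (W = Mul(-7, Add(Mul(462, Pow(175, -1)), Mul(667, Pow(-651, -1)))) = Mul(-7, Add(Mul(462, Rational(1, 175)), Mul(667, Rational(-1, 651)))) = Mul(-7, Add(Rational(66, 25), Rational(-667, 651))) = Mul(-7, Rational(26291, 16275)) = Rational(-26291, 2325) ≈ -11.308)
Add(J, Mul(W, -1542)) = Add(-700, Mul(Rational(-26291, 2325), -1542)) = Add(-700, Rational(13513574, 775)) = Rational(12971074, 775)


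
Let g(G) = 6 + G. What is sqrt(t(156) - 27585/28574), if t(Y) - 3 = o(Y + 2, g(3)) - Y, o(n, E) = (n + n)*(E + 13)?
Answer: sqrt(5550414949534)/28574 ≈ 82.450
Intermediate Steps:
o(n, E) = 2*n*(13 + E) (o(n, E) = (2*n)*(13 + E) = 2*n*(13 + E))
t(Y) = 91 + 43*Y (t(Y) = 3 + (2*(Y + 2)*(13 + (6 + 3)) - Y) = 3 + (2*(2 + Y)*(13 + 9) - Y) = 3 + (2*(2 + Y)*22 - Y) = 3 + ((88 + 44*Y) - Y) = 3 + (88 + 43*Y) = 91 + 43*Y)
sqrt(t(156) - 27585/28574) = sqrt((91 + 43*156) - 27585/28574) = sqrt((91 + 6708) - 27585*1/28574) = sqrt(6799 - 27585/28574) = sqrt(194247041/28574) = sqrt(5550414949534)/28574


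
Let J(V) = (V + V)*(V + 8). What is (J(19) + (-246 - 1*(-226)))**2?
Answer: 1012036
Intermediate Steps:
J(V) = 2*V*(8 + V) (J(V) = (2*V)*(8 + V) = 2*V*(8 + V))
(J(19) + (-246 - 1*(-226)))**2 = (2*19*(8 + 19) + (-246 - 1*(-226)))**2 = (2*19*27 + (-246 + 226))**2 = (1026 - 20)**2 = 1006**2 = 1012036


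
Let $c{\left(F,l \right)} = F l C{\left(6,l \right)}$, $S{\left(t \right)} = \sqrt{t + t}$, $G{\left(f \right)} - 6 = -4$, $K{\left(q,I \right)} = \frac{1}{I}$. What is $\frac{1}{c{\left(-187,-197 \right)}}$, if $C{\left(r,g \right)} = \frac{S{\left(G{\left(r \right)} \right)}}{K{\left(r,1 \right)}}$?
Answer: $\frac{1}{73678} \approx 1.3573 \cdot 10^{-5}$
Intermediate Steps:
$G{\left(f \right)} = 2$ ($G{\left(f \right)} = 6 - 4 = 2$)
$S{\left(t \right)} = \sqrt{2} \sqrt{t}$ ($S{\left(t \right)} = \sqrt{2 t} = \sqrt{2} \sqrt{t}$)
$C{\left(r,g \right)} = 2$ ($C{\left(r,g \right)} = \frac{\sqrt{2} \sqrt{2}}{1^{-1}} = \frac{2}{1} = 2 \cdot 1 = 2$)
$c{\left(F,l \right)} = 2 F l$ ($c{\left(F,l \right)} = F l 2 = 2 F l$)
$\frac{1}{c{\left(-187,-197 \right)}} = \frac{1}{2 \left(-187\right) \left(-197\right)} = \frac{1}{73678}$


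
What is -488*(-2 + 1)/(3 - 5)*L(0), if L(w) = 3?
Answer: -732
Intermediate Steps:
-488*(-2 + 1)/(3 - 5)*L(0) = -488*(-2 + 1)/(3 - 5)*3 = -488*(-1/(-2))*3 = -488*(-1*(-1/2))*3 = -244*3 = -488*3/2 = -732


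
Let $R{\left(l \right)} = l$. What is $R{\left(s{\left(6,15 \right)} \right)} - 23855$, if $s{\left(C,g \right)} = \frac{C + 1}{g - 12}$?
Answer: $- \frac{71558}{3} \approx -23853.0$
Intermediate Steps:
$s{\left(C,g \right)} = \frac{1 + C}{-12 + g}$
$R{\left(s{\left(6,15 \right)} \right)} - 23855 = \frac{1 + 6}{-12 + 15} - 23855 = \frac{1}{3} \cdot 7 - 23855 = \frac{7}{3} - 23855 = - \frac{71558}{3}$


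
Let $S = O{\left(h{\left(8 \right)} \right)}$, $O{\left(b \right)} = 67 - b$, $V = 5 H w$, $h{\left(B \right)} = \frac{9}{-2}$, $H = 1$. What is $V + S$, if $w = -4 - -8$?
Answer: $\frac{183}{2} \approx 91.5$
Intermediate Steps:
$w = 4$ ($w = -4 + 8 = 4$)
$h{\left(B \right)} = - \frac{9}{2}$ ($h{\left(B \right)} = 9 \left(- \frac{1}{2}\right) = - \frac{9}{2}$)
$V = 20$ ($V = 5 \cdot 1 \cdot 4 = 5 \cdot 4 = 20$)
$S = \frac{143}{2}$ ($S = 67 - - \frac{9}{2} = 67 + \frac{9}{2} = \frac{143}{2} \approx 71.5$)
$V + S = 20 + \frac{143}{2} = \frac{183}{2}$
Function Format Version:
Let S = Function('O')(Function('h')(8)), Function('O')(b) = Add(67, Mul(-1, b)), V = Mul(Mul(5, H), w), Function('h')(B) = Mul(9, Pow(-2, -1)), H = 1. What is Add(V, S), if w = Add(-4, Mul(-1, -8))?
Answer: Rational(183, 2) ≈ 91.500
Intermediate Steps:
w = 4 (w = Add(-4, 8) = 4)
Function('h')(B) = Rational(-9, 2) (Function('h')(B) = Mul(9, Rational(-1, 2)) = Rational(-9, 2))
V = 20 (V = Mul(Mul(5, 1), 4) = Mul(5, 4) = 20)
S = Rational(143, 2) (S = Add(67, Mul(-1, Rational(-9, 2))) = Add(67, Rational(9, 2)) = Rational(143, 2) ≈ 71.500)
Add(V, S) = Add(20, Rational(143, 2)) = Rational(183, 2)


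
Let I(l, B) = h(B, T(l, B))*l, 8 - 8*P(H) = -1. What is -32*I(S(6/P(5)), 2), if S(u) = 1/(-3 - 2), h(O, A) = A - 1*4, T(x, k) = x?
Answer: -672/25 ≈ -26.880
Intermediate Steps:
P(H) = 9/8 (P(H) = 1 - ⅛*(-1) = 1 + ⅛ = 9/8)
h(O, A) = -4 + A (h(O, A) = A - 4 = -4 + A)
S(u) = -⅕ (S(u) = 1/(-5) = -⅕)
I(l, B) = l*(-4 + l) (I(l, B) = (-4 + l)*l = l*(-4 + l))
-32*I(S(6/P(5)), 2) = -(-32)*(-4 - ⅕)/5 = -(-32)*(-21)/(5*5) = -32*21/25 = -672/25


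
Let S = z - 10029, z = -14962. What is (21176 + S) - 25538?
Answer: -29353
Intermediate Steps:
S = -24991 (S = -14962 - 10029 = -24991)
(21176 + S) - 25538 = (21176 - 24991) - 25538 = -3815 - 25538 = -29353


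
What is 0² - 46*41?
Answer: -1886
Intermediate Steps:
0² - 46*41 = 0 - 1886 = -1886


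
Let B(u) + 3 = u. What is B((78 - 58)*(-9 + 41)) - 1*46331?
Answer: -45694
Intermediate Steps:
B(u) = -3 + u
B((78 - 58)*(-9 + 41)) - 1*46331 = (-3 + (78 - 58)*(-9 + 41)) - 1*46331 = (-3 + 20*32) - 46331 = (-3 + 640) - 46331 = 637 - 46331 = -45694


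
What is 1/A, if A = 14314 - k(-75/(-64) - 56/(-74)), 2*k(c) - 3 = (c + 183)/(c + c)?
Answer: 18268/261022839 ≈ 6.9986e-5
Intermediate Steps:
k(c) = 3/2 + (183 + c)/(4*c) (k(c) = 3/2 + ((c + 183)/(c + c))/2 = 3/2 + ((183 + c)/((2*c)))/2 = 3/2 + ((183 + c)*(1/(2*c)))/2 = 3/2 + ((183 + c)/(2*c))/2 = 3/2 + (183 + c)/(4*c))
A = 261022839/18268 (A = 14314 - (183 + 7*(-75/(-64) - 56/(-74)))/(4*(-75/(-64) - 56/(-74))) = 14314 - (183 + 7*(-75*(-1/64) - 56*(-1/74)))/(4*(-75*(-1/64) - 56*(-1/74))) = 14314 - (183 + 7*(75/64 + 28/37))/(4*(75/64 + 28/37)) = 14314 - (183 + 7*(4567/2368))/(4*4567/2368) = 14314 - 2368*(183 + 31969/2368)/(4*4567) = 14314 - 2368*465313/(4*4567*2368) = 14314 - 1*465313/18268 = 14314 - 465313/18268 = 261022839/18268 ≈ 14289.)
1/A = 1/(261022839/18268) = 18268/261022839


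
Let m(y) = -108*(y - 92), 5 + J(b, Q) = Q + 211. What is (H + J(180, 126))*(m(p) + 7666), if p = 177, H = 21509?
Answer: -33067274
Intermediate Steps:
J(b, Q) = 206 + Q (J(b, Q) = -5 + (Q + 211) = -5 + (211 + Q) = 206 + Q)
m(y) = 9936 - 108*y (m(y) = -108*(-92 + y) = 9936 - 108*y)
(H + J(180, 126))*(m(p) + 7666) = (21509 + (206 + 126))*((9936 - 108*177) + 7666) = (21509 + 332)*((9936 - 19116) + 7666) = 21841*(-9180 + 7666) = 21841*(-1514) = -33067274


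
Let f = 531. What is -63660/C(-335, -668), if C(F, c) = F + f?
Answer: -15915/49 ≈ -324.80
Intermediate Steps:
C(F, c) = 531 + F (C(F, c) = F + 531 = 531 + F)
-63660/C(-335, -668) = -63660/(531 - 335) = -63660/196 = -63660*1/196 = -15915/49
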